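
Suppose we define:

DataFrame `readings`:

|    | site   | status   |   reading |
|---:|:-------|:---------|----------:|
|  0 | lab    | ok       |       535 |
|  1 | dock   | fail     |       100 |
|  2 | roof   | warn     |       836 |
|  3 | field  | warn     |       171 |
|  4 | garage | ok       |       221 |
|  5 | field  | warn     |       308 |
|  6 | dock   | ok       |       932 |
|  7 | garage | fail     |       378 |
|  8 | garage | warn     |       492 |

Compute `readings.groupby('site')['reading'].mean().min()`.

239.5

group by site, mean of reading:
site
dock      516.000000
field     239.500000
garage    363.666667
lab       535.000000
roof      836.000000
Name: reading, dtype: float64
Then the min of the resulting series: 239.5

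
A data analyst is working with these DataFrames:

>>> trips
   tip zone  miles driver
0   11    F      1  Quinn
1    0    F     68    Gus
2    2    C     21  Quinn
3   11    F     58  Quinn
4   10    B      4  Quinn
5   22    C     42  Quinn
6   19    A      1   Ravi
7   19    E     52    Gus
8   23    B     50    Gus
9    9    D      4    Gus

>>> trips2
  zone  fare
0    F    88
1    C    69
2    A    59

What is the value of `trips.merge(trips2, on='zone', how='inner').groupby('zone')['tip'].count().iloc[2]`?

3

merge on 'zone' (how='inner') → 6 rows:
   tip zone  miles driver  fare
0   11    F      1  Quinn    88
1    0    F     68    Gus    88
2    2    C     21  Quinn    69
3   11    F     58  Quinn    88
4   22    C     42  Quinn    69
5   19    A      1   Ravi    59
group by zone, count of tip:
zone
A    1
C    2
F    3
Name: tip, dtype: int64
value at position 2 → 3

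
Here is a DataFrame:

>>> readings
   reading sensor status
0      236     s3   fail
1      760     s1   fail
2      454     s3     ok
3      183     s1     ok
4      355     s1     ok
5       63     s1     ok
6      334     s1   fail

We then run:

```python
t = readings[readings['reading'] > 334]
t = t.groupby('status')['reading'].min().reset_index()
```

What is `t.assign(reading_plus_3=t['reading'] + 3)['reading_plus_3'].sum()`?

filter rows where reading > 334:
   reading sensor status
1      760     s1   fail
2      454     s3     ok
4      355     s1     ok
group by status, min of reading:
status
fail    760
ok      355
Name: reading, dtype: int64
reset_index():
  status  reading
0   fail      760
1     ok      355
add column reading_plus_3 = t['reading'] + 3:
  status  reading  reading_plus_3
0   fail      760             763
1     ok      355             358
Reading off the sum of column 'reading_plus_3', we get 1121.

1121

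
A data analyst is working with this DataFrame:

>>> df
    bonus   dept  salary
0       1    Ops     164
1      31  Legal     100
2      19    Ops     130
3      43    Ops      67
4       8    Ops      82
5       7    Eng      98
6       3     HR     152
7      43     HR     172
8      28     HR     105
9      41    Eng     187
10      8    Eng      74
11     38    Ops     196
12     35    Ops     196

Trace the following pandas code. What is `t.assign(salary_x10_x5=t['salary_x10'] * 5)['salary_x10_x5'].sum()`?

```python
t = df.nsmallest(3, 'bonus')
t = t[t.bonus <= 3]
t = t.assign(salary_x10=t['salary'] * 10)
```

15800

take 3 rows with smallest bonus:
   bonus dept  salary
0      1  Ops     164
6      3   HR     152
5      7  Eng      98
filter rows where bonus <= 3:
   bonus dept  salary
0      1  Ops     164
6      3   HR     152
add column salary_x10 = t['salary'] * 10:
   bonus dept  salary  salary_x10
0      1  Ops     164        1640
6      3   HR     152        1520
add column salary_x10_x5 = t['salary_x10'] * 5:
   bonus dept  salary  salary_x10  salary_x10_x5
0      1  Ops     164        1640           8200
6      3   HR     152        1520           7600
sum of column 'salary_x10_x5' → 15800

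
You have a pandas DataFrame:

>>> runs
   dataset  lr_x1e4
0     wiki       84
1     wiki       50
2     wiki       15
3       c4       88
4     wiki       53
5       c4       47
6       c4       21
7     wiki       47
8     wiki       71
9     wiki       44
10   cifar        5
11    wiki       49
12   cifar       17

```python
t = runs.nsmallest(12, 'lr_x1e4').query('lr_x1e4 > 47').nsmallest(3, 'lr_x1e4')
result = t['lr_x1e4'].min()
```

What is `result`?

take 12 rows with smallest lr_x1e4:
   dataset  lr_x1e4
10   cifar        5
2     wiki       15
12   cifar       17
6       c4       21
9     wiki       44
5       c4       47
7     wiki       47
11    wiki       49
1     wiki       50
4     wiki       53
8     wiki       71
0     wiki       84
filter rows where lr_x1e4 > 47:
   dataset  lr_x1e4
11    wiki       49
1     wiki       50
4     wiki       53
8     wiki       71
0     wiki       84
take 3 rows with smallest lr_x1e4:
   dataset  lr_x1e4
11    wiki       49
1     wiki       50
4     wiki       53
Taking the min of column 'lr_x1e4' gives 49.

49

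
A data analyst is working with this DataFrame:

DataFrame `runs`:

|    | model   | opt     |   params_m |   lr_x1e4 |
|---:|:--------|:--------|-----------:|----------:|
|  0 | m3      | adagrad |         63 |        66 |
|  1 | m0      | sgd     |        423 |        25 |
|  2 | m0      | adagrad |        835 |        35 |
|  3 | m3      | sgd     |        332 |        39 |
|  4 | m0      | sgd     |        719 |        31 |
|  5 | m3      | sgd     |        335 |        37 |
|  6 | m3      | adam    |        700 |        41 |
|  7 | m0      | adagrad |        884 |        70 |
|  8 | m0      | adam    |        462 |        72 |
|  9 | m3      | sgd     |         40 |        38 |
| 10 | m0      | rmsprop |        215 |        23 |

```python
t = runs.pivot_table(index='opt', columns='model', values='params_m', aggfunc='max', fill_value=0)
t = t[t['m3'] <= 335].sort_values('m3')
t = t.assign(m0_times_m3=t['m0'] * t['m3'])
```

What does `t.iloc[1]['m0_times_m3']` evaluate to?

pivot: rows=opt, cols=model, max(params_m):
model     m0   m3
opt              
adagrad  884   63
adam     462  700
rmsprop  215    0
sgd      719  335
filter rows where m3 <= 335:
model     m0   m3
opt              
adagrad  884   63
rmsprop  215    0
sgd      719  335
sort by m3:
model     m0   m3
opt              
rmsprop  215    0
adagrad  884   63
sgd      719  335
add column m0_times_m3 = t['m0'] * t['m3']:
model     m0   m3  m0_times_m3
opt                           
rmsprop  215    0            0
adagrad  884   63        55692
sgd      719  335       240865
Then the value at position 1, column 'm0_times_m3': 55692

55692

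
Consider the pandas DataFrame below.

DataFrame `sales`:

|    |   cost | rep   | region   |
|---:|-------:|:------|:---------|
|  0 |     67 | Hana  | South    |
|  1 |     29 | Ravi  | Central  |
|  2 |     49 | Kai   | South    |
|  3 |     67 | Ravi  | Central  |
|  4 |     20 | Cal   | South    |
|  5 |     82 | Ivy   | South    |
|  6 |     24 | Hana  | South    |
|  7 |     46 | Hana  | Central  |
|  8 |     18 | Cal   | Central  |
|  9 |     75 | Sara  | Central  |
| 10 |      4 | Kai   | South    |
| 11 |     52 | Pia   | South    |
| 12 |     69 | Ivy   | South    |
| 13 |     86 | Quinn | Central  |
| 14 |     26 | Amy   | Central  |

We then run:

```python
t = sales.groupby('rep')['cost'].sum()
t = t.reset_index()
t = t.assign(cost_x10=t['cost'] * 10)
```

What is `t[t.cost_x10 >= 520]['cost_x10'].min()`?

group by rep, sum of cost:
rep
Amy       26
Cal       38
Hana     137
Ivy      151
Kai       53
Pia       52
Quinn     86
Ravi      96
Sara      75
Name: cost, dtype: int64
reset_index():
     rep  cost
0    Amy    26
1    Cal    38
2   Hana   137
3    Ivy   151
4    Kai    53
5    Pia    52
6  Quinn    86
7   Ravi    96
8   Sara    75
add column cost_x10 = t['cost'] * 10:
     rep  cost  cost_x10
0    Amy    26       260
1    Cal    38       380
2   Hana   137      1370
3    Ivy   151      1510
4    Kai    53       530
5    Pia    52       520
6  Quinn    86       860
7   Ravi    96       960
8   Sara    75       750
filter rows where cost_x10 >= 520:
     rep  cost  cost_x10
2   Hana   137      1370
3    Ivy   151      1510
4    Kai    53       530
5    Pia    52       520
6  Quinn    86       860
7   Ravi    96       960
8   Sara    75       750
Finally, min of column 'cost_x10' = 520.

520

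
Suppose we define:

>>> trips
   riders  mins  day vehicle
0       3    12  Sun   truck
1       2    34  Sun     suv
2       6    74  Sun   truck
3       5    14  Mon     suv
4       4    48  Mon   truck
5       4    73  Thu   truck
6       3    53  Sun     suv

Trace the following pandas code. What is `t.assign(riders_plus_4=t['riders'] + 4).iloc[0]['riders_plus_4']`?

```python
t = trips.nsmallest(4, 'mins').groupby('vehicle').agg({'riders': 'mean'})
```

7.5

take 4 rows with smallest mins:
   riders  mins  day vehicle
0       3    12  Sun   truck
3       5    14  Mon     suv
1       2    34  Sun     suv
4       4    48  Mon   truck
group by vehicle, mean of riders:
         riders
vehicle        
suv         3.5
truck       3.5
add column riders_plus_4 = t['riders'] + 4:
         riders  riders_plus_4
vehicle                       
suv         3.5            7.5
truck       3.5            7.5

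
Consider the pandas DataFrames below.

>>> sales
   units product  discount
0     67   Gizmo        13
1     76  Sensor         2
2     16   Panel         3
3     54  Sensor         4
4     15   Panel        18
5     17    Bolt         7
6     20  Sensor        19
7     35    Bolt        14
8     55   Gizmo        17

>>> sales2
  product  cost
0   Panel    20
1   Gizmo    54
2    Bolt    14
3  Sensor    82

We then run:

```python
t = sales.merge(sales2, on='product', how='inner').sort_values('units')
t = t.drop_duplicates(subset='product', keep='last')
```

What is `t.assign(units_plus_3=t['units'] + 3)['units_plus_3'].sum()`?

206

merge on 'product' (how='inner') → 9 rows:
   units product  discount  cost
0     67   Gizmo        13    54
1     76  Sensor         2    82
2     16   Panel         3    20
3     54  Sensor         4    82
4     15   Panel        18    20
5     17    Bolt         7    14
6     20  Sensor        19    82
7     35    Bolt        14    14
8     55   Gizmo        17    54
sort by units:
   units product  discount  cost
4     15   Panel        18    20
2     16   Panel         3    20
5     17    Bolt         7    14
6     20  Sensor        19    82
7     35    Bolt        14    14
3     54  Sensor         4    82
8     55   Gizmo        17    54
0     67   Gizmo        13    54
1     76  Sensor         2    82
drop duplicate product (keep=last):
   units product  discount  cost
2     16   Panel         3    20
7     35    Bolt        14    14
0     67   Gizmo        13    54
1     76  Sensor         2    82
add column units_plus_3 = t['units'] + 3:
   units product  discount  cost  units_plus_3
2     16   Panel         3    20            19
7     35    Bolt        14    14            38
0     67   Gizmo        13    54            70
1     76  Sensor         2    82            79
The sum of column 'units_plus_3' is 206.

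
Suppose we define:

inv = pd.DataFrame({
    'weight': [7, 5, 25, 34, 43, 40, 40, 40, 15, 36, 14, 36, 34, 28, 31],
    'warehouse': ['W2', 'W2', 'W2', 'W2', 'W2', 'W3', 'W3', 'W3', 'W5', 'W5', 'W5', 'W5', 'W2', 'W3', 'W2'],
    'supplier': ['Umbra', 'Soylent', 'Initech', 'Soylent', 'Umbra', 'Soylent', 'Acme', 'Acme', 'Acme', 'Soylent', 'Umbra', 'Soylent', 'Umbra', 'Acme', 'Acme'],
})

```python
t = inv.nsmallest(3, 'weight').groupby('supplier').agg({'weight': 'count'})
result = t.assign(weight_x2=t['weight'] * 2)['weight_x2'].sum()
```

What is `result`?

take 3 rows with smallest weight:
    weight warehouse supplier
1        5        W2  Soylent
0        7        W2    Umbra
10      14        W5    Umbra
group by supplier, count of weight:
          weight
supplier        
Soylent        1
Umbra          2
add column weight_x2 = t['weight'] * 2:
          weight  weight_x2
supplier                   
Soylent        1          2
Umbra          2          4
Reading off the sum of column 'weight_x2', we get 6.

6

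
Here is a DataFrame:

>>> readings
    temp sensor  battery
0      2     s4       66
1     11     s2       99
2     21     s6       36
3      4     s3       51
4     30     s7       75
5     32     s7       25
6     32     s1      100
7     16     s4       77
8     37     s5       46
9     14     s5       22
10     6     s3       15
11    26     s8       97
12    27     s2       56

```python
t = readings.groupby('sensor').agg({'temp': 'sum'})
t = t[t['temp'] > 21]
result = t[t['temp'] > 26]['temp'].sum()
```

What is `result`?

group by sensor, sum of temp:
        temp
sensor      
s1        32
s2        38
s3        10
s4        18
s5        51
s6        21
s7        62
s8        26
filter rows where temp > 21:
        temp
sensor      
s1        32
s2        38
s5        51
s7        62
s8        26
filter rows where temp > 26:
        temp
sensor      
s1        32
s2        38
s5        51
s7        62

183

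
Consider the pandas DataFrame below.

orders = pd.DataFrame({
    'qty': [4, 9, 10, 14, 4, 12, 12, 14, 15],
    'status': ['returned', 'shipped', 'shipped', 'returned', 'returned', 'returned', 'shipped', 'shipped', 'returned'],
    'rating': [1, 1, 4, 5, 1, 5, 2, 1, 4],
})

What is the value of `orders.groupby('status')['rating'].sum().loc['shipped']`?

group by status, sum of rating:
status
returned    16
shipped      8
Name: rating, dtype: int64
So loc['shipped'] = 8.

8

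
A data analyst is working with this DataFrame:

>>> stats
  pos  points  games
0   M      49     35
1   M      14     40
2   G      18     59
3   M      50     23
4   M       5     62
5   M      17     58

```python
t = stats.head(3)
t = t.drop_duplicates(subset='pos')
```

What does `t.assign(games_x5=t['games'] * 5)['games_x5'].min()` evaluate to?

175

take first 3 rows:
  pos  points  games
0   M      49     35
1   M      14     40
2   G      18     59
drop duplicate pos (keep=first):
  pos  points  games
0   M      49     35
2   G      18     59
add column games_x5 = t['games'] * 5:
  pos  points  games  games_x5
0   M      49     35       175
2   G      18     59       295
The min of column 'games_x5' is 175.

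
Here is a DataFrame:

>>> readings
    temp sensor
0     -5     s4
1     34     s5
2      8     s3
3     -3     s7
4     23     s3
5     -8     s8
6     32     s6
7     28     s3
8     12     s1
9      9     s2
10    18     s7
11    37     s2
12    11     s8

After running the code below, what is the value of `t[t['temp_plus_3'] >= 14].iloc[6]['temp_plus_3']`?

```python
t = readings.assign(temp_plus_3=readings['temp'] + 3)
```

add column temp_plus_3 = readings['temp'] + 3:
    temp sensor  temp_plus_3
0     -5     s4           -2
1     34     s5           37
2      8     s3           11
3     -3     s7            0
4     23     s3           26
5     -8     s8           -5
6     32     s6           35
7     28     s3           31
8     12     s1           15
9      9     s2           12
10    18     s7           21
11    37     s2           40
12    11     s8           14
filter rows where temp_plus_3 >= 14:
    temp sensor  temp_plus_3
1     34     s5           37
4     23     s3           26
6     32     s6           35
7     28     s3           31
8     12     s1           15
10    18     s7           21
11    37     s2           40
12    11     s8           14

40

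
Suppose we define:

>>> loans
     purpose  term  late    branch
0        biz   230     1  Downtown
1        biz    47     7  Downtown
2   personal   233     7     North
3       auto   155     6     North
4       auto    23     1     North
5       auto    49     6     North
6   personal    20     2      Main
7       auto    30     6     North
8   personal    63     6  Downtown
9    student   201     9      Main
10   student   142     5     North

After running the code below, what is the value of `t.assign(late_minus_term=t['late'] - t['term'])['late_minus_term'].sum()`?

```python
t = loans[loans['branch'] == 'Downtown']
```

filter rows where branch == 'Downtown':
    purpose  term  late    branch
0       biz   230     1  Downtown
1       biz    47     7  Downtown
8  personal    63     6  Downtown
add column late_minus_term = t['late'] - t['term']:
    purpose  term  late    branch  late_minus_term
0       biz   230     1  Downtown             -229
1       biz    47     7  Downtown              -40
8  personal    63     6  Downtown              -57
Hence -326.

-326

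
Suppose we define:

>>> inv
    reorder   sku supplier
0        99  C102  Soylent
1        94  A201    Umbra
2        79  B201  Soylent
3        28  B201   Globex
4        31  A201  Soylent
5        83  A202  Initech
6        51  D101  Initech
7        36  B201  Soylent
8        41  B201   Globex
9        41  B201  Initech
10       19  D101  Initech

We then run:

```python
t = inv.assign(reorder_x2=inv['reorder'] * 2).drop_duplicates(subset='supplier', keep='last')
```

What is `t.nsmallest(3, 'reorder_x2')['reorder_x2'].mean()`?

add column reorder_x2 = inv['reorder'] * 2:
    reorder   sku supplier  reorder_x2
0        99  C102  Soylent         198
1        94  A201    Umbra         188
2        79  B201  Soylent         158
3        28  B201   Globex          56
4        31  A201  Soylent          62
5        83  A202  Initech         166
6        51  D101  Initech         102
7        36  B201  Soylent          72
8        41  B201   Globex          82
9        41  B201  Initech          82
10       19  D101  Initech          38
drop duplicate supplier (keep=last):
    reorder   sku supplier  reorder_x2
1        94  A201    Umbra         188
7        36  B201  Soylent          72
8        41  B201   Globex          82
10       19  D101  Initech          38
take 3 rows with smallest reorder_x2:
    reorder   sku supplier  reorder_x2
10       19  D101  Initech          38
7        36  B201  Soylent          72
8        41  B201   Globex          82
Then the mean of column 'reorder_x2': 64.0

64.0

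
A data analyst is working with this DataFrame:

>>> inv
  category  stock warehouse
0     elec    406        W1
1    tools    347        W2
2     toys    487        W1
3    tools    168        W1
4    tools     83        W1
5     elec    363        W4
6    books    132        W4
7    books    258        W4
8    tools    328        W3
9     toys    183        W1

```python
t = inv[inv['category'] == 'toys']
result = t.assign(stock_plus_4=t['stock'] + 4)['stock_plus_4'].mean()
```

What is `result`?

339.0

filter rows where category == 'toys':
  category  stock warehouse
2     toys    487        W1
9     toys    183        W1
add column stock_plus_4 = t['stock'] + 4:
  category  stock warehouse  stock_plus_4
2     toys    487        W1           491
9     toys    183        W1           187
mean of column 'stock_plus_4' → 339.0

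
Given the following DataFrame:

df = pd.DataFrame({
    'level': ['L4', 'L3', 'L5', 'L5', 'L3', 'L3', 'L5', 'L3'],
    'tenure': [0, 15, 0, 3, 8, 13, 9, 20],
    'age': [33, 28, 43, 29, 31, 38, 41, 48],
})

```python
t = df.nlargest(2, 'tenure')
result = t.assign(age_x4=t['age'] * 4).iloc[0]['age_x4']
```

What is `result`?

take 2 rows with largest tenure:
  level  tenure  age
7    L3      20   48
1    L3      15   28
add column age_x4 = t['age'] * 4:
  level  tenure  age  age_x4
7    L3      20   48     192
1    L3      15   28     112

192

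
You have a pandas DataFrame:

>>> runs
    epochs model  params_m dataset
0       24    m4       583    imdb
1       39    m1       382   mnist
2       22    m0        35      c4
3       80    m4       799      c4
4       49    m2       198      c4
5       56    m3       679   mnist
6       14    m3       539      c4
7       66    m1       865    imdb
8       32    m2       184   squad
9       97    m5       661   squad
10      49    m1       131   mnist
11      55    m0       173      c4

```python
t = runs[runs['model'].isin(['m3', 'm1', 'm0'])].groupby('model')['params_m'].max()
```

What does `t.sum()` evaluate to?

1717

filter rows where model in ['m3', 'm1', 'm0']:
    epochs model  params_m dataset
1       39    m1       382   mnist
2       22    m0        35      c4
5       56    m3       679   mnist
6       14    m3       539      c4
7       66    m1       865    imdb
10      49    m1       131   mnist
11      55    m0       173      c4
group by model, max of params_m:
model
m0    173
m1    865
m3    679
Name: params_m, dtype: int64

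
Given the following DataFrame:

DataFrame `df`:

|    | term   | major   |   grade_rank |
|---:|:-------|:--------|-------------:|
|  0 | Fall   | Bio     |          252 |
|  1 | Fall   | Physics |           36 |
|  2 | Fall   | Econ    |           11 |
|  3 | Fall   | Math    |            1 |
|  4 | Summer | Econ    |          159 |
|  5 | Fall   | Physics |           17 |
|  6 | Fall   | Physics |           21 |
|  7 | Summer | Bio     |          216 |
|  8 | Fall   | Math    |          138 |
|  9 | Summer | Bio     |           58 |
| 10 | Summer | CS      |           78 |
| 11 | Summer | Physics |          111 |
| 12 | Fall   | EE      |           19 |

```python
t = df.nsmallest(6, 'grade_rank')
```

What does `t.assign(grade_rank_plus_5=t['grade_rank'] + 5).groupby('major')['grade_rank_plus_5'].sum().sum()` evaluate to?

take 6 rows with smallest grade_rank:
    term    major  grade_rank
3   Fall     Math           1
2   Fall     Econ          11
5   Fall  Physics          17
12  Fall       EE          19
6   Fall  Physics          21
1   Fall  Physics          36
add column grade_rank_plus_5 = t['grade_rank'] + 5:
    term    major  grade_rank  grade_rank_plus_5
3   Fall     Math           1                  6
2   Fall     Econ          11                 16
5   Fall  Physics          17                 22
12  Fall       EE          19                 24
6   Fall  Physics          21                 26
1   Fall  Physics          36                 41
group by major, sum of grade_rank_plus_5:
major
EE         24
Econ       16
Math        6
Physics    89
Name: grade_rank_plus_5, dtype: int64
Then the sum of the resulting series: 135

135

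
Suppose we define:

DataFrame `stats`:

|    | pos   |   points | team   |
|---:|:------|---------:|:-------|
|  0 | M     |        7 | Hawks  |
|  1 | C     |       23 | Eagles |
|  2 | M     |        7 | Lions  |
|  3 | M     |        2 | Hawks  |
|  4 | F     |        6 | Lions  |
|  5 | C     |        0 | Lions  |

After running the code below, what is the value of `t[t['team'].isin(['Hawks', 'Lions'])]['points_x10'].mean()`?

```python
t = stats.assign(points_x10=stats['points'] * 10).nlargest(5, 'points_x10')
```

add column points_x10 = stats['points'] * 10:
  pos  points    team  points_x10
0   M       7   Hawks          70
1   C      23  Eagles         230
2   M       7   Lions          70
3   M       2   Hawks          20
4   F       6   Lions          60
5   C       0   Lions           0
take 5 rows with largest points_x10:
  pos  points    team  points_x10
1   C      23  Eagles         230
0   M       7   Hawks          70
2   M       7   Lions          70
4   F       6   Lions          60
3   M       2   Hawks          20
filter rows where team in ['Hawks', 'Lions']:
  pos  points   team  points_x10
0   M       7  Hawks          70
2   M       7  Lions          70
4   F       6  Lions          60
3   M       2  Hawks          20
Finally, mean of column 'points_x10' = 55.0.

55.0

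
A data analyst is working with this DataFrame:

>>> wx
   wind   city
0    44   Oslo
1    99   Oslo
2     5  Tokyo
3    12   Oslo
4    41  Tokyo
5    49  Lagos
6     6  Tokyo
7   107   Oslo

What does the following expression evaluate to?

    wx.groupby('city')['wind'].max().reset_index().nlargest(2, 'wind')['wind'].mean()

group by city, max of wind:
city
Lagos     49
Oslo     107
Tokyo     41
Name: wind, dtype: int64
reset_index():
    city  wind
0  Lagos    49
1   Oslo   107
2  Tokyo    41
take 2 rows with largest wind:
    city  wind
1   Oslo   107
0  Lagos    49
Taking the mean of column 'wind' gives 78.0.

78.0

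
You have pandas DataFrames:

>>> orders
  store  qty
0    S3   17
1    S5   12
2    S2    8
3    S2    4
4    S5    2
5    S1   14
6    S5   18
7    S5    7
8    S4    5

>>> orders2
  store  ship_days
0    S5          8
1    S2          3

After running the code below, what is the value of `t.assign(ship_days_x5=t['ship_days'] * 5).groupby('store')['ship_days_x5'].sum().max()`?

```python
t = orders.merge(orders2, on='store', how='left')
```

160.0

merge on 'store' (how='left') → 9 rows:
  store  qty  ship_days
0    S3   17        NaN
1    S5   12        8.0
2    S2    8        3.0
3    S2    4        3.0
4    S5    2        8.0
5    S1   14        NaN
6    S5   18        8.0
7    S5    7        8.0
8    S4    5        NaN
add column ship_days_x5 = t['ship_days'] * 5:
  store  qty  ship_days  ship_days_x5
0    S3   17        NaN           NaN
1    S5   12        8.0          40.0
2    S2    8        3.0          15.0
3    S2    4        3.0          15.0
4    S5    2        8.0          40.0
5    S1   14        NaN           NaN
6    S5   18        8.0          40.0
7    S5    7        8.0          40.0
8    S4    5        NaN           NaN
group by store, sum of ship_days_x5:
store
S1      0.0
S2     30.0
S3      0.0
S4      0.0
S5    160.0
Name: ship_days_x5, dtype: float64
The max of the resulting series is 160.0.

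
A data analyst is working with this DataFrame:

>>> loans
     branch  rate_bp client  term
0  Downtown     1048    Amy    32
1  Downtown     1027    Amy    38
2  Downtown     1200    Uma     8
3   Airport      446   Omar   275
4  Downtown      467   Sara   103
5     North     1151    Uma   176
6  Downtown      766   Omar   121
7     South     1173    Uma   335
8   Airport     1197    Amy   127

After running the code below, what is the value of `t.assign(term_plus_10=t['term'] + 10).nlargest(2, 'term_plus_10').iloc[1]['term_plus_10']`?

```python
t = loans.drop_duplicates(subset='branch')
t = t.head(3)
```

drop duplicate branch (keep=first):
     branch  rate_bp client  term
0  Downtown     1048    Amy    32
3   Airport      446   Omar   275
5     North     1151    Uma   176
7     South     1173    Uma   335
take first 3 rows:
     branch  rate_bp client  term
0  Downtown     1048    Amy    32
3   Airport      446   Omar   275
5     North     1151    Uma   176
add column term_plus_10 = t['term'] + 10:
     branch  rate_bp client  term  term_plus_10
0  Downtown     1048    Amy    32            42
3   Airport      446   Omar   275           285
5     North     1151    Uma   176           186
take 2 rows with largest term_plus_10:
    branch  rate_bp client  term  term_plus_10
3  Airport      446   Omar   275           285
5    North     1151    Uma   176           186

186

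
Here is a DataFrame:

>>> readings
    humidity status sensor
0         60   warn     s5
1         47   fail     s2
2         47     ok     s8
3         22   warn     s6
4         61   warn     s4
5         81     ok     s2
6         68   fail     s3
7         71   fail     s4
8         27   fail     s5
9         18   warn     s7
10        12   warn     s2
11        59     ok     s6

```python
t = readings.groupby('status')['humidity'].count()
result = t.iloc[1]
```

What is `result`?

group by status, count of humidity:
status
fail    4
ok      3
warn    5
Name: humidity, dtype: int64

3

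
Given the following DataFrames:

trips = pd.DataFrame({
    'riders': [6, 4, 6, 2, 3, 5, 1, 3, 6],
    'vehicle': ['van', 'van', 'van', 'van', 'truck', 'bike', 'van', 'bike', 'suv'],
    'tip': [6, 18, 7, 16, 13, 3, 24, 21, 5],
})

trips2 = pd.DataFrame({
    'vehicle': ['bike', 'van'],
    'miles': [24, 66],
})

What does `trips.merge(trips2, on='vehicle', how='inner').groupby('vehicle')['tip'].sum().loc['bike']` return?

merge on 'vehicle' (how='inner') → 7 rows:
   riders vehicle  tip  miles
0       6     van    6     66
1       4     van   18     66
2       6     van    7     66
3       2     van   16     66
4       5    bike    3     24
5       1     van   24     66
6       3    bike   21     24
group by vehicle, sum of tip:
vehicle
bike    24
van     71
Name: tip, dtype: int64

24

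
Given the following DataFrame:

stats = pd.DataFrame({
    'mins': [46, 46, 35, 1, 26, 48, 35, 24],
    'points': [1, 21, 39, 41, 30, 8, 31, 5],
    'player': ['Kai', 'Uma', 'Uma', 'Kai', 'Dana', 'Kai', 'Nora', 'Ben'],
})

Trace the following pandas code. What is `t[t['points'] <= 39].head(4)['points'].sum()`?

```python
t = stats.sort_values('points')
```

sort by points:
   mins  points player
0    46       1    Kai
7    24       5    Ben
5    48       8    Kai
1    46      21    Uma
4    26      30   Dana
6    35      31   Nora
2    35      39    Uma
3     1      41    Kai
filter rows where points <= 39:
   mins  points player
0    46       1    Kai
7    24       5    Ben
5    48       8    Kai
1    46      21    Uma
4    26      30   Dana
6    35      31   Nora
2    35      39    Uma
take first 4 rows:
   mins  points player
0    46       1    Kai
7    24       5    Ben
5    48       8    Kai
1    46      21    Uma
Then the sum of column 'points': 35

35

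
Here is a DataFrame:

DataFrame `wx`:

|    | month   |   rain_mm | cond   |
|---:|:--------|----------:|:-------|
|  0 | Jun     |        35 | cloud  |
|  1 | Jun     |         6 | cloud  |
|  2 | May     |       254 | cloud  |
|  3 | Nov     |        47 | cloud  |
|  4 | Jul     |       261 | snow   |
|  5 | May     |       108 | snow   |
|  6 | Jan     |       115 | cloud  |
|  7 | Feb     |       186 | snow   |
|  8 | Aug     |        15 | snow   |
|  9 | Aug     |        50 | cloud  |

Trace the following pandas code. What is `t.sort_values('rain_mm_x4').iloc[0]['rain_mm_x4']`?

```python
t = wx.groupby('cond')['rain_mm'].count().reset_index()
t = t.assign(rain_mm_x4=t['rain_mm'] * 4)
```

16

group by cond, count of rain_mm:
cond
cloud    6
snow     4
Name: rain_mm, dtype: int64
reset_index():
    cond  rain_mm
0  cloud        6
1   snow        4
add column rain_mm_x4 = t['rain_mm'] * 4:
    cond  rain_mm  rain_mm_x4
0  cloud        6          24
1   snow        4          16
sort by rain_mm_x4:
    cond  rain_mm  rain_mm_x4
1   snow        4          16
0  cloud        6          24
The value at position 0, column 'rain_mm_x4' is 16.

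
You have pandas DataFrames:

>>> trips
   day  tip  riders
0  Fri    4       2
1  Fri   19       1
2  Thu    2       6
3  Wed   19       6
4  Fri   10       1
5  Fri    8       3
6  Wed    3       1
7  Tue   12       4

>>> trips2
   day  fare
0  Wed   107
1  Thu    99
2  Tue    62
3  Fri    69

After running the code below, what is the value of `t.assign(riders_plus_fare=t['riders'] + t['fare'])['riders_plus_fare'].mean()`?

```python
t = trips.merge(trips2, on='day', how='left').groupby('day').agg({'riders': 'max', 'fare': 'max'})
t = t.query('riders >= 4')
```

94.6666666667

merge on 'day' (how='left') → 8 rows:
   day  tip  riders  fare
0  Fri    4       2    69
1  Fri   19       1    69
2  Thu    2       6    99
3  Wed   19       6   107
4  Fri   10       1    69
5  Fri    8       3    69
6  Wed    3       1   107
7  Tue   12       4    62
group by day: max(riders), max(fare):
     riders  fare
day              
Fri       3    69
Thu       6    99
Tue       4    62
Wed       6   107
filter rows where riders >= 4:
     riders  fare
day              
Thu       6    99
Tue       4    62
Wed       6   107
add column riders_plus_fare = t['riders'] + t['fare']:
     riders  fare  riders_plus_fare
day                                
Thu       6    99               105
Tue       4    62                66
Wed       6   107               113
Taking the mean of column 'riders_plus_fare' gives 94.6666666667.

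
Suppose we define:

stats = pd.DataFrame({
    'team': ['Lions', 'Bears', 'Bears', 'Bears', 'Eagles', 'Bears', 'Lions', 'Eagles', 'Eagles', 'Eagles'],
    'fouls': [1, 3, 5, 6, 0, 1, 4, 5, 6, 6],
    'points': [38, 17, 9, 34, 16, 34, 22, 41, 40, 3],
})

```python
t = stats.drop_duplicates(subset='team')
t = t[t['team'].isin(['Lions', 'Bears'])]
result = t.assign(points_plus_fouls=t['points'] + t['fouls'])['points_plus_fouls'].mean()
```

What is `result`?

29.5

drop duplicate team (keep=first):
     team  fouls  points
0   Lions      1      38
1   Bears      3      17
4  Eagles      0      16
filter rows where team in ['Lions', 'Bears']:
    team  fouls  points
0  Lions      1      38
1  Bears      3      17
add column points_plus_fouls = t['points'] + t['fouls']:
    team  fouls  points  points_plus_fouls
0  Lions      1      38                 39
1  Bears      3      17                 20
Finally, mean of column 'points_plus_fouls' = 29.5.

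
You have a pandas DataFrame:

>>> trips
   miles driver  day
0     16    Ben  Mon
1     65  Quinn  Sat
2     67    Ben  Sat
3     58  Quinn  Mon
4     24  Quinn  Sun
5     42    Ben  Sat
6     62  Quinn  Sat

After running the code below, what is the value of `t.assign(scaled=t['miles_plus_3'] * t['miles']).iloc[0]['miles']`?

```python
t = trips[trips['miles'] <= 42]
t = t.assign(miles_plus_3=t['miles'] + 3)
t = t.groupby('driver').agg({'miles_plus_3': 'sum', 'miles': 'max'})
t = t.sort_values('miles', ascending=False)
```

42

filter rows where miles <= 42:
   miles driver  day
0     16    Ben  Mon
4     24  Quinn  Sun
5     42    Ben  Sat
add column miles_plus_3 = t['miles'] + 3:
   miles driver  day  miles_plus_3
0     16    Ben  Mon            19
4     24  Quinn  Sun            27
5     42    Ben  Sat            45
group by driver: sum(miles_plus_3), max(miles):
        miles_plus_3  miles
driver                     
Ben               64     42
Quinn             27     24
sort by miles descending:
        miles_plus_3  miles
driver                     
Ben               64     42
Quinn             27     24
add column scaled = t['miles_plus_3'] * t['miles']:
        miles_plus_3  miles  scaled
driver                             
Ben               64     42    2688
Quinn             27     24     648
Finally, value at position 0, column 'miles' = 42.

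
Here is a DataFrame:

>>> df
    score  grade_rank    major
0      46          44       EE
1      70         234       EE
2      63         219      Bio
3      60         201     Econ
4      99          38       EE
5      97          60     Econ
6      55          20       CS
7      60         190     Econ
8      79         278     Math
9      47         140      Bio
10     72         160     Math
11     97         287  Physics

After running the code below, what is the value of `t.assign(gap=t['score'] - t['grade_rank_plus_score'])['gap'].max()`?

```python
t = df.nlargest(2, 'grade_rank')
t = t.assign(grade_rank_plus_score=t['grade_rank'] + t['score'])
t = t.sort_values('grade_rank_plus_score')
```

-278

take 2 rows with largest grade_rank:
    score  grade_rank    major
11     97         287  Physics
8      79         278     Math
add column grade_rank_plus_score = t['grade_rank'] + t['score']:
    score  grade_rank    major  grade_rank_plus_score
11     97         287  Physics                    384
8      79         278     Math                    357
sort by grade_rank_plus_score:
    score  grade_rank    major  grade_rank_plus_score
8      79         278     Math                    357
11     97         287  Physics                    384
add column gap = t['score'] - t['grade_rank_plus_score']:
    score  grade_rank    major  grade_rank_plus_score  gap
8      79         278     Math                    357 -278
11     97         287  Physics                    384 -287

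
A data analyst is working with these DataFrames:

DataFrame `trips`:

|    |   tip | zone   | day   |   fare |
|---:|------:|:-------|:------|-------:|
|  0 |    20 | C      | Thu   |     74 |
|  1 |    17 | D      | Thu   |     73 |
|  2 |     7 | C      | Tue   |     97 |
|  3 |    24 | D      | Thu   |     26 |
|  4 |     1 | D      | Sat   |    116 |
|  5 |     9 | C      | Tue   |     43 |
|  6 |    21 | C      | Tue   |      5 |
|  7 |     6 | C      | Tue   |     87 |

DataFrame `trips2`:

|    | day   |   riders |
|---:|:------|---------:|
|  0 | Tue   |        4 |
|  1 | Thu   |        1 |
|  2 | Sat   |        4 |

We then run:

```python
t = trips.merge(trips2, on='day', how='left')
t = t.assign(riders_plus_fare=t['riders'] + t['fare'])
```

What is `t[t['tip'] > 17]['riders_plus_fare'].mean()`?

37.0

merge on 'day' (how='left') → 8 rows:
   tip zone  day  fare  riders
0   20    C  Thu    74       1
1   17    D  Thu    73       1
2    7    C  Tue    97       4
3   24    D  Thu    26       1
4    1    D  Sat   116       4
5    9    C  Tue    43       4
6   21    C  Tue     5       4
7    6    C  Tue    87       4
add column riders_plus_fare = t['riders'] + t['fare']:
   tip zone  day  fare  riders  riders_plus_fare
0   20    C  Thu    74       1                75
1   17    D  Thu    73       1                74
2    7    C  Tue    97       4               101
3   24    D  Thu    26       1                27
4    1    D  Sat   116       4               120
5    9    C  Tue    43       4                47
6   21    C  Tue     5       4                 9
7    6    C  Tue    87       4                91
filter rows where tip > 17:
   tip zone  day  fare  riders  riders_plus_fare
0   20    C  Thu    74       1                75
3   24    D  Thu    26       1                27
6   21    C  Tue     5       4                 9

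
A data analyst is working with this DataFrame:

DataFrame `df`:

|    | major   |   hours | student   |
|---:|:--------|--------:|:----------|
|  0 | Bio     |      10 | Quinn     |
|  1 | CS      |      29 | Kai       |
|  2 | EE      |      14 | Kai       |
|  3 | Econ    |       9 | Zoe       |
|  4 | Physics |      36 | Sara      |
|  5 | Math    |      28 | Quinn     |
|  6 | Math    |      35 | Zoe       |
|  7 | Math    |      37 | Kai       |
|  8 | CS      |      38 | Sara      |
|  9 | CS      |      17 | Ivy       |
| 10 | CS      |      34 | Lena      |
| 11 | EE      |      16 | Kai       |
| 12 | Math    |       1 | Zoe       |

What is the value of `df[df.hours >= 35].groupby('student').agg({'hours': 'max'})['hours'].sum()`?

110

filter rows where hours >= 35:
     major  hours student
4  Physics     36    Sara
6     Math     35     Zoe
7     Math     37     Kai
8       CS     38    Sara
group by student, max of hours:
         hours
student       
Kai         37
Sara        38
Zoe         35
Then the sum of column 'hours': 110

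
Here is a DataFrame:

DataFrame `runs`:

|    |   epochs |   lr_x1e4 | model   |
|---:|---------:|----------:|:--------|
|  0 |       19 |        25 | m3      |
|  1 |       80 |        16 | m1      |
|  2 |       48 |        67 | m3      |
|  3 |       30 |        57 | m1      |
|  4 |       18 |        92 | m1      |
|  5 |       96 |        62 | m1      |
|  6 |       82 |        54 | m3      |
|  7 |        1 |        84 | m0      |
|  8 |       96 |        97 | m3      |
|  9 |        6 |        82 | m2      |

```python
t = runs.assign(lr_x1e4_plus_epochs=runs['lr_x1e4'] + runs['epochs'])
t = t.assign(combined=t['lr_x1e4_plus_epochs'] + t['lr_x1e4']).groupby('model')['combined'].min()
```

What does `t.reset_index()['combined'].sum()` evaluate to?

add column lr_x1e4_plus_epochs = runs['lr_x1e4'] + runs['epochs']:
   epochs  lr_x1e4 model  lr_x1e4_plus_epochs
0      19       25    m3                   44
1      80       16    m1                   96
2      48       67    m3                  115
3      30       57    m1                   87
4      18       92    m1                  110
5      96       62    m1                  158
6      82       54    m3                  136
7       1       84    m0                   85
8      96       97    m3                  193
9       6       82    m2                   88
add column combined = t['lr_x1e4_plus_epochs'] + t['lr_x1e4']:
   epochs  lr_x1e4 model  lr_x1e4_plus_epochs  combined
0      19       25    m3                   44        69
1      80       16    m1                   96       112
2      48       67    m3                  115       182
3      30       57    m1                   87       144
4      18       92    m1                  110       202
5      96       62    m1                  158       220
6      82       54    m3                  136       190
7       1       84    m0                   85       169
8      96       97    m3                  193       290
9       6       82    m2                   88       170
group by model, min of combined:
model
m0    169
m1    112
m2    170
m3     69
Name: combined, dtype: int64
reset_index():
  model  combined
0    m0       169
1    m1       112
2    m2       170
3    m3        69
Taking the sum of column 'combined' gives 520.

520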